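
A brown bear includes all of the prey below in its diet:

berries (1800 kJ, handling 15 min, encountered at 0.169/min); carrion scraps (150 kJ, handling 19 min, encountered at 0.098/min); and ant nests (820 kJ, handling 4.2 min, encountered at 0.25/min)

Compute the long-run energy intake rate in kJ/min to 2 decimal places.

R = Σλ_iE_i / (1 + Σλ_ih_i)
Numerator: 0.169×1800 + 0.098×150 + 0.25×820 = 523.9
Denominator: 1 + 0.169×15 + 0.098×19 + 0.25×4.2 = 6.447
R = 523.9/6.447 = 81.26 kJ/min

81.26 kJ/min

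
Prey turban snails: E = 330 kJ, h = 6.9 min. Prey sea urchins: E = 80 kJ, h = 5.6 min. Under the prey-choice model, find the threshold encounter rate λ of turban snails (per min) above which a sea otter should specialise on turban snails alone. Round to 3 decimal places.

The zero-one rule: include sea urchins iff E₂/h₂ > λE₁/(1+λh₁). Equality gives the switch point.
λE₁h₂ = E₂ + λE₂h₁ ⇒ λ = E₂/(E₁h₂ − E₂h₁) = 80/(1848 − 552) = 0.06173 per min.

0.062 per min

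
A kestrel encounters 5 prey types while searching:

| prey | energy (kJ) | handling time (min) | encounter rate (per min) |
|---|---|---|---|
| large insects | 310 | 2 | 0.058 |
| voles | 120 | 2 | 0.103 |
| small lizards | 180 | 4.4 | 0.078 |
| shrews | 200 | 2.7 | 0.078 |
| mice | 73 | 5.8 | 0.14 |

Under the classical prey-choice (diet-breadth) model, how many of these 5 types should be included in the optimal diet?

Rank by E/h (kJ/min): large insects 155, shrews 74.1, voles 60, small lizards 40.9, mice 12.6. Include each in turn until the next type's E/h falls below the running intake rate.
Rate on top 1: 16.11. shrews: 74.1 > 16.11 → include.
Rate on top 2: 25.31. voles: 60 > 25.31 → include.
Rate on top 3: 29.98. small lizards: 40.9 > 29.98 → include.
Rate on top 4: 31.98. mice: 12.6 < 31.98 → exclude; stop.
Optimal diet: large insects, shrews, voles, small lizards — 4 of 5 types.

4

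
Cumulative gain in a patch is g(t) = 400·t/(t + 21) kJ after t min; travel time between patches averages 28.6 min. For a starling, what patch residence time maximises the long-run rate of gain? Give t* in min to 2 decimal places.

Optimal t* satisfies g'(t*) = g(t*)/(T + t*).
g'(t) = 400·21/(t + 21)². Setting 400·21/(t+21)² = 400t/[(t+21)(28.6+t)] gives 21(28.6+t) = t(t+21), so t² = 21×28.6 = 600.6.
t* = √600.6 = 24.51 min.

24.51 min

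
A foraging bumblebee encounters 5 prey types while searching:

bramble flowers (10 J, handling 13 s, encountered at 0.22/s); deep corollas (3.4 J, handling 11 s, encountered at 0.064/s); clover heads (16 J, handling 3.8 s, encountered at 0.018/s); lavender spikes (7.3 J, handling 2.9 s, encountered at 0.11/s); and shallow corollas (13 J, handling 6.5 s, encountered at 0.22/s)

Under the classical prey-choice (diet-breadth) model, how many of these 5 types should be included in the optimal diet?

3

Profitabilities (E/h, J/s): clover heads 4.21, lavender spikes 2.52, shallow corollas 2, bramble flowers 0.769, deep corollas 0.309. Add prey in this order while the next type's profitability exceeds the intake rate on those already taken.
Rate on top 1: 0.2696. lavender spikes: 2.52 > 0.2696 → include.
Rate on top 2: 0.7864. shallow corollas: 2 > 0.7864 → include.
Rate on top 3: 1.402. bramble flowers: 0.769 < 1.402 → exclude; stop.
Optimal diet: clover heads, lavender spikes, shallow corollas — 3 of 5 types.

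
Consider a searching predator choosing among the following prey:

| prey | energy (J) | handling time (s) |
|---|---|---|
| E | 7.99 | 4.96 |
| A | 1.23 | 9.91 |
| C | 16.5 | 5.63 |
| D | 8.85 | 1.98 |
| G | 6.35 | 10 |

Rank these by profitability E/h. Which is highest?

Profitability E/h (J/s): E = 7.99/4.96 = 1.61, A = 1.23/9.91 = 0.124, C = 16.5/5.63 = 2.93, D = 8.85/1.98 = 4.47, G = 6.35/10 = 0.635.
Ranked: D > C > E > G > A.

D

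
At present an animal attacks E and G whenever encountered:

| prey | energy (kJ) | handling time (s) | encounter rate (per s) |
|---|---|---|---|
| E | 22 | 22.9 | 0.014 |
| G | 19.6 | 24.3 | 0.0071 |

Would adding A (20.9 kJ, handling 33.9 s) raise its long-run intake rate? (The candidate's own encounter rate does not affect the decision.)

Intake rate on the current diet: R = (0.014×22 + 0.0071×19.6) / (1 + 0.014×22.9 + 0.0071×24.3) = 0.4472/1.493 = 0.2995 kJ/s.
Profitability of A: 20.9/33.9 = 0.6165 kJ/s.
0.6165 > 0.2995, so adding A raises the average — include it.

Yes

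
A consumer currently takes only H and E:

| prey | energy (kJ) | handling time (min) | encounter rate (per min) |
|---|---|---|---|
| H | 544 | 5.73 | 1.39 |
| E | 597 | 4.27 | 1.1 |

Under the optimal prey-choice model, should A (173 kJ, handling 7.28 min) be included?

No

Intake rate on the current diet: R = (1.39×544 + 1.1×597) / (1 + 1.39×5.73 + 1.1×4.27) = 1413/13.66 = 103.4 kJ/min.
A: E/h = 173/7.28 = 23.76 kJ/min.
Since 23.76 < R, time spent handling A is better spent searching.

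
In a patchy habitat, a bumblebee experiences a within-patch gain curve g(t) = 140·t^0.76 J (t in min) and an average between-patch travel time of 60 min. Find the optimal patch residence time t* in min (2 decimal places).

By the marginal value theorem, leave when the instantaneous gain rate g'(t) equals the habitat-wide average g(t)/(T + t).
g'(t) = 0.76·140·t^-0.24. Setting 0.76·140·t^-0.24 = 140·t^0.76/(60+t) gives 0.76(60+t) = t, so 0.24·t = 0.76×60.
t* = 0.76×60/0.24 = 190 min.

190.00 min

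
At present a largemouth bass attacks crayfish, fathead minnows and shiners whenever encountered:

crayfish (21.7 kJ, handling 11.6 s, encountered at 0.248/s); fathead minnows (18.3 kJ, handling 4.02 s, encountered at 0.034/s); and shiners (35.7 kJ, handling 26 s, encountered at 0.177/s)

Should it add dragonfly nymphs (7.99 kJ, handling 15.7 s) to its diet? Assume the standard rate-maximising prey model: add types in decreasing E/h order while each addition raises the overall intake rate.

No

On crayfish, fathead minnows and shiners alone, R = ΣλE/(1+Σλh) = 12.32/8.615 = 1.43 kJ/s.
dragonfly nymphs: E/h = 7.99/15.7 = 0.5089 kJ/s.
0.5089 < 1.43, so adding dragonfly nymphs would lower the average — exclude it.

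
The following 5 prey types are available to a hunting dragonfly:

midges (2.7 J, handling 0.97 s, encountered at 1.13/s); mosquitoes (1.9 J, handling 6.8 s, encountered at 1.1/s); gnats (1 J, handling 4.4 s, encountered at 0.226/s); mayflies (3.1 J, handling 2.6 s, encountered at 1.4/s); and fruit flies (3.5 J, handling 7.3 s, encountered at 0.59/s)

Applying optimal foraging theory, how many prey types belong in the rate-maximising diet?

E/h in descending order: midges 2.78, mayflies 1.19, fruit flies 0.479, mosquitoes 0.279, gnats 0.227 J/s. The optimal diet is the largest prefix of this list for which every included type satisfies E_i/h_i > R on the types above it.
Rate on top 1: 1.456. mayflies: 1.19 < 1.456 → exclude; stop.
Optimal diet: midges — 1 of 5 types.

1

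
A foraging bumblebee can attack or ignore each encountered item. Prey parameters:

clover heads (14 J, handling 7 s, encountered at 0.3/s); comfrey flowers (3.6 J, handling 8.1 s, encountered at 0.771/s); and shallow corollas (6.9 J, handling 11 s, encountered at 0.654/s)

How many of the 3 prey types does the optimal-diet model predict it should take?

1

Rank by E/h (J/s): clover heads 2, shallow corollas 0.627, comfrey flowers 0.444. Include each in turn until the next type's E/h falls below the running intake rate.
Rate on top 1: 1.355. shallow corollas: 0.627 < 1.355 → exclude; stop.
Optimal diet: clover heads — 1 of 3 types.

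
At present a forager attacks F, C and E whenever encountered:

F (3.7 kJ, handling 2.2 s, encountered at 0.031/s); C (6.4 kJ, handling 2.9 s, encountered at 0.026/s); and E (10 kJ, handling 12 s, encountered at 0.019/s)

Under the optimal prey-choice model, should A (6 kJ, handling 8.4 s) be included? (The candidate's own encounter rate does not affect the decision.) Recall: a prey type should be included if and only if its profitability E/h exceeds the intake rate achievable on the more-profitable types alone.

Yes

Current rate: (0.031×3.7 + 0.026×6.4 + 0.019×10)/(1 + 0.031×2.2 + 0.026×2.9 + 0.019×12) = 0.3435 kJ/s.
Profitability of A: 6/8.4 = 0.7143 kJ/s.
0.7143 > 0.3435, so adding A raises the average — include it.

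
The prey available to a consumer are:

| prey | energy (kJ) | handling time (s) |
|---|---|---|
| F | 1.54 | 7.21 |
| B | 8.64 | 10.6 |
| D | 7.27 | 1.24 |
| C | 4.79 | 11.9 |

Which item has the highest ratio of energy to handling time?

D

Profitability E/h (kJ/s): F = 1.54/7.21 = 0.214, B = 8.64/10.6 = 0.815, D = 7.27/1.24 = 5.86, C = 4.79/11.9 = 0.403.
Ranked: D > B > C > F.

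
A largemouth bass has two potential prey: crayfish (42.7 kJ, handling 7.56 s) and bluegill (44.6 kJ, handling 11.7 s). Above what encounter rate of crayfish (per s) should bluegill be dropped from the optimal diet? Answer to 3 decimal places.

At the threshold, the rate on crayfish alone equals the profitability of bluegill: λ·42.7/(1 + λ·7.56) = 44.6/11.7 = 3.812.
Rearranging, λ(42.7 − 3.812×7.56) = 3.812, so λ = 3.812/13.88 = 0.2746 per s.

0.275 per s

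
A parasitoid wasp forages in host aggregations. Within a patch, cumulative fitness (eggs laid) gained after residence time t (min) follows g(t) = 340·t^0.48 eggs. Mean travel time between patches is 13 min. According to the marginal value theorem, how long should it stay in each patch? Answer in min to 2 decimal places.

Optimal t* satisfies g'(t*) = g(t*)/(T + t*).
g'(t) = 0.48·340·t^-0.52. Setting 0.48·340·t^-0.52 = 340·t^0.48/(13+t) gives 0.48(13+t) = t, so 0.52·t = 0.48×13.
t* = 0.48×13/0.52 = 12 min.

12.00 min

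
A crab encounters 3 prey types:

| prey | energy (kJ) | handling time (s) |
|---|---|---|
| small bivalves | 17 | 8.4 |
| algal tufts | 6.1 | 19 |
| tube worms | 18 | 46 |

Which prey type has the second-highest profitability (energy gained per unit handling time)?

tube worms

Profitability E/h (kJ/s): small bivalves = 17/8.4 = 2.02, algal tufts = 6.1/19 = 0.321, tube worms = 18/46 = 0.391.
Ranked: small bivalves > tube worms > algal tufts.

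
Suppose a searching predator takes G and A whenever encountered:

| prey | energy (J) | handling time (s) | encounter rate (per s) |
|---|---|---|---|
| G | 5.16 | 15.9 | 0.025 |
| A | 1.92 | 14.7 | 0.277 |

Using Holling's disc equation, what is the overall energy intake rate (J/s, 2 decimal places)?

R = (0.025×5.16 + 0.277×1.92) / (1 + 0.025×15.9 + 0.277×14.7) = 0.6608/5.469 = 0.1208 J/s.

0.12 J/s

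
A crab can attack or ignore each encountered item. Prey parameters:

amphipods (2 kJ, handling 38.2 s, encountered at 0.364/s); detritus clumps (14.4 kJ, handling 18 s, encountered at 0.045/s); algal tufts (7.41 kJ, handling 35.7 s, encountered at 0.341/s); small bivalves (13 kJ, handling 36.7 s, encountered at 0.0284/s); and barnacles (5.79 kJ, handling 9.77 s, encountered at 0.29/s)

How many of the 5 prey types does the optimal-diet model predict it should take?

2

Profitabilities (E/h, kJ/s): detritus clumps 0.8, barnacles 0.593, small bivalves 0.354, algal tufts 0.208, amphipods 0.0524. Add prey in this order while the next type's profitability exceeds the intake rate on those already taken.
Rate on top 1: 0.358. barnacles: 0.593 > 0.358 → include.
Rate on top 2: 0.5012. small bivalves: 0.354 < 0.5012 → exclude; stop.
Optimal diet: detritus clumps, barnacles — 2 of 5 types.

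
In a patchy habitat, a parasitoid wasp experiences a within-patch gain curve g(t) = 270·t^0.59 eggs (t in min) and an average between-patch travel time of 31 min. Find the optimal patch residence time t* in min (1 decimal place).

44.6 min

Maximise g(t)/(T+t): set derivative to zero → g'(t)(T+t) = g(t).
g'(t) = 0.59·270·t^-0.41. Setting 0.59·270·t^-0.41 = 270·t^0.59/(31+t) gives 0.59(31+t) = t, so 0.41·t = 0.59×31.
t* = 0.59×31/0.41 = 44.61 min.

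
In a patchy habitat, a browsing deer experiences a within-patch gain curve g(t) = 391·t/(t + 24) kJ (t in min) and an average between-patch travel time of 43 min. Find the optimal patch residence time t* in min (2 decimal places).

32.12 min

Maximise g(t)/(T+t): set derivative to zero → g'(t)(T+t) = g(t).
g'(t) = 391·24/(t + 24)². Setting 391·24/(t+24)² = 391t/[(t+24)(43+t)] gives 24(43+t) = t(t+24), so t² = 24×43 = 1032.
t* = √1032 = 32.12 min.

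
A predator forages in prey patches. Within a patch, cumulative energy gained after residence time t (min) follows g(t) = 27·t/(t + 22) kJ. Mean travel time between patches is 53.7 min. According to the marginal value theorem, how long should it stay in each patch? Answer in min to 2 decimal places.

34.37 min

Optimal t* satisfies g'(t*) = g(t*)/(T + t*).
g'(t) = 27·22/(t + 22)². Setting 27·22/(t+22)² = 27t/[(t+22)(53.7+t)] gives 22(53.7+t) = t(t+22), so t² = 22×53.7 = 1181.
t* = √1181 = 34.37 min.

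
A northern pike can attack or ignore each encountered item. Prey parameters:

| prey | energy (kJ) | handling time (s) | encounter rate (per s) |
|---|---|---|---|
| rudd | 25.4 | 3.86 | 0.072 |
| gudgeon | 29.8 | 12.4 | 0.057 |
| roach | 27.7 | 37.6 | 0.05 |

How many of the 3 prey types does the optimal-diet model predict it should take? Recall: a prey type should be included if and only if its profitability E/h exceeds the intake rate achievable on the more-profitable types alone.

2

Rank by E/h (kJ/s): rudd 6.58, gudgeon 2.4, roach 0.737. Include each in turn until the next type's E/h falls below the running intake rate.
Rate on top 1: 1.431. gudgeon: 2.4 > 1.431 → include.
Rate on top 2: 1.777. roach: 0.737 < 1.777 → exclude; stop.
Optimal diet: rudd, gudgeon — 2 of 3 types.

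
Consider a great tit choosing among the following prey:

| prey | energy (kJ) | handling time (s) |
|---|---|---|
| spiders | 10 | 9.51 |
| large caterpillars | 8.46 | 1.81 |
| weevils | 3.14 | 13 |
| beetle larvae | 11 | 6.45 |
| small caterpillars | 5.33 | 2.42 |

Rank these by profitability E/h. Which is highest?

large caterpillars

Profitability E/h (kJ/s): spiders = 10/9.51 = 1.05, large caterpillars = 8.46/1.81 = 4.67, weevils = 3.14/13 = 0.242, beetle larvae = 11/6.45 = 1.71, small caterpillars = 5.33/2.42 = 2.2.
Ranked: large caterpillars > small caterpillars > beetle larvae > spiders > weevils.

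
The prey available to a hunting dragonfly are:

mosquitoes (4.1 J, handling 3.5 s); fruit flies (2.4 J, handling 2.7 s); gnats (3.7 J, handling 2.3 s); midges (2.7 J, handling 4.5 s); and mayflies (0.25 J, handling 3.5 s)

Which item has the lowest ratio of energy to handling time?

mayflies

Profitability E/h (J/s): mosquitoes = 4.1/3.5 = 1.17, fruit flies = 2.4/2.7 = 0.889, gnats = 3.7/2.3 = 1.61, midges = 2.7/4.5 = 0.6, mayflies = 0.25/3.5 = 0.0714.
Ranked: gnats > mosquitoes > fruit flies > midges > mayflies.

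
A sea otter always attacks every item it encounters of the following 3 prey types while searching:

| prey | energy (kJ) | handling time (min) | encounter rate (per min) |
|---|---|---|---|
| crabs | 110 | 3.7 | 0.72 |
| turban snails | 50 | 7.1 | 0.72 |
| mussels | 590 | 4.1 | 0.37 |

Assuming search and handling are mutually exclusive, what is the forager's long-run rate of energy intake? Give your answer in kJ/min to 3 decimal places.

32.401 kJ/min

R = Σλ_iE_i / (1 + Σλ_ih_i)
Numerator: 0.72×110 + 0.72×50 + 0.37×590 = 333.5
Denominator: 1 + 0.72×3.7 + 0.72×7.1 + 0.37×4.1 = 10.29
R = 333.5/10.29 = 32.4 kJ/min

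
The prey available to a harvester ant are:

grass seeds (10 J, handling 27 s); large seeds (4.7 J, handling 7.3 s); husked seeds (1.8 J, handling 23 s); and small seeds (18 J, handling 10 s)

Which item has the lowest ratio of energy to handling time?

husked seeds

Profitability E/h (J/s): grass seeds = 10/27 = 0.37, large seeds = 4.7/7.3 = 0.644, husked seeds = 1.8/23 = 0.0783, small seeds = 18/10 = 1.8.
Ranked: small seeds > large seeds > grass seeds > husked seeds.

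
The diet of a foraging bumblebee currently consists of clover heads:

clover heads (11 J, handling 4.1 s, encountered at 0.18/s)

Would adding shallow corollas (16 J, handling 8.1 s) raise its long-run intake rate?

Yes

Intake rate on the current diet: R = (0.18×11) / (1 + 0.18×4.1) = 1.98/1.738 = 1.139 J/s.
Profitability of shallow corollas: 16/8.1 = 1.975 J/s.
1.975 > 1.139, so adding shallow corollas raises the average — include it.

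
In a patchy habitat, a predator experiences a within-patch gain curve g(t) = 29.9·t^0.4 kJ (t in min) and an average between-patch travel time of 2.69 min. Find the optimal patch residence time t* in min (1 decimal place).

Optimal t* satisfies g'(t*) = g(t*)/(T + t*).
g'(t) = 0.4·29.9·t^-0.6. Setting 0.4·29.9·t^-0.6 = 29.9·t^0.4/(2.69+t) gives 0.4(2.69+t) = t, so 0.60·t = 0.4×2.69.
t* = 0.4×2.69/0.60 = 1.793 min.

1.8 min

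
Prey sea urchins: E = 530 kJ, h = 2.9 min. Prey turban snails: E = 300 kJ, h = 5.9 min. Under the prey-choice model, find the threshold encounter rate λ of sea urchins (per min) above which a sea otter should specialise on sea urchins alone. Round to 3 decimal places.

Drop turban snails once their profitability E₂/h₂ falls below the rate achievable on sea urchins alone: E₂/h₂ = λE₁/(1 + λh₁).
Solve for λ: λE₁h₂ = E₂(1 + λh₁) → λ(E₁h₂ − E₂h₁) = E₂ → λ = E₂/(E₁h₂ − E₂h₁).
λ = 300/(530×5.9 − 300×2.9) = 300/2257 = 0.1329 per min.

0.133 per min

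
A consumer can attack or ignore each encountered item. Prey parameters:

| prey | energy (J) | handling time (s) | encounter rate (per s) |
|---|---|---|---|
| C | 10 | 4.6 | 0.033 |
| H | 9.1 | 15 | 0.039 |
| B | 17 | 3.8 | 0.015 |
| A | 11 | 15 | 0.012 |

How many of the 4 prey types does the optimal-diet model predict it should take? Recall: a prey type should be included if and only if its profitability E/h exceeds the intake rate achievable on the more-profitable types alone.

E/h in descending order: B 4.47, C 2.17, A 0.733, H 0.607 J/s. The optimal diet is the largest prefix of this list for which every included type satisfies E_i/h_i > R on the types above it.
Rate on top 1: 0.2412. C: 2.17 > 0.2412 → include.
Rate on top 2: 0.484. A: 0.733 > 0.484 → include.
Rate on top 3: 0.5163. H: 0.607 > 0.5163 → include.
Optimal diet: B, C, A, H — 4 of 4 types.

4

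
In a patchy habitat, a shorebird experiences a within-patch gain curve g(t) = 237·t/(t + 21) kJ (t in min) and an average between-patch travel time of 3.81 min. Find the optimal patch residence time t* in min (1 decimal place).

Maximise g(t)/(T+t): set derivative to zero → g'(t)(T+t) = g(t).
g'(t) = 237·21/(t + 21)². Setting 237·21/(t+21)² = 237t/[(t+21)(3.81+t)] gives 21(3.81+t) = t(t+21), so t² = 21×3.81 = 80.01.
t* = √80.01 = 8.945 min.

8.9 min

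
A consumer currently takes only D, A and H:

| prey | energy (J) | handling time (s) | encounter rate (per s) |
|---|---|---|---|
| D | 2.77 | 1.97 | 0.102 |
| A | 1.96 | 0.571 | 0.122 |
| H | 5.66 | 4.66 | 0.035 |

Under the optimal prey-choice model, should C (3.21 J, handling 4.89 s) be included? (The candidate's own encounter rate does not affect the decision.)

Yes

Intake rate on the current diet: R = (0.102×2.77 + 0.122×1.96 + 0.035×5.66) / (1 + 0.102×1.97 + 0.122×0.571 + 0.035×4.66) = 0.7198/1.434 = 0.502 J/s.
C: E/h = 3.21/4.89 = 0.6564 J/s.
0.6564 > 0.502, so adding C raises the average — include it.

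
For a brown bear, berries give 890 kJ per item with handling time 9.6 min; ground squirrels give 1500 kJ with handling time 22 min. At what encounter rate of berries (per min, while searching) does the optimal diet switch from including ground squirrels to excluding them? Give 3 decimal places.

The zero-one rule: include ground squirrels iff E₂/h₂ > λE₁/(1+λh₁). Equality gives the switch point.
λE₁h₂ = E₂ + λE₂h₁ ⇒ λ = E₂/(E₁h₂ − E₂h₁) = 1500/(1.958e+04 − 1.44e+04) = 0.2896 per min.

0.290 per min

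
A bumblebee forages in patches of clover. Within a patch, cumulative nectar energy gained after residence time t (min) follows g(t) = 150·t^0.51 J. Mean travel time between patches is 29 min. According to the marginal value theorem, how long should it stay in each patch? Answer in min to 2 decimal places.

By the marginal value theorem, leave when the instantaneous gain rate g'(t) equals the habitat-wide average g(t)/(T + t).
g'(t) = 0.51·150·t^-0.49. Setting 0.51·150·t^-0.49 = 150·t^0.51/(29+t) gives 0.51(29+t) = t, so 0.49·t = 0.51×29.
t* = 0.51×29/0.49 = 30.18 min.

30.18 min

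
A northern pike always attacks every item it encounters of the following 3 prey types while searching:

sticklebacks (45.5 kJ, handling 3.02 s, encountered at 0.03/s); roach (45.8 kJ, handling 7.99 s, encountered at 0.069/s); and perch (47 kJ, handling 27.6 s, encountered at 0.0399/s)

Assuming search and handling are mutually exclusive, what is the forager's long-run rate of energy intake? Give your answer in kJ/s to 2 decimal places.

2.33 kJ/s

R = Σλ_iE_i / (1 + Σλ_ih_i)
Numerator: 0.03×45.5 + 0.069×45.8 + 0.0399×47 = 6.401
Denominator: 1 + 0.03×3.02 + 0.069×7.99 + 0.0399×27.6 = 2.743
R = 6.401/2.743 = 2.333 kJ/s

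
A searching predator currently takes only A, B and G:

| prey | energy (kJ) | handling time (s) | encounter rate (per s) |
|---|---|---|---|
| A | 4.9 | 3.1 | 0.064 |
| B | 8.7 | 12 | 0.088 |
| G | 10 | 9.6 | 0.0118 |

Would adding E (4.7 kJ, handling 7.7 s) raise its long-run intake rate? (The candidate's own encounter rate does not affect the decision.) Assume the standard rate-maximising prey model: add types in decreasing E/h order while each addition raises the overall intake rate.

Yes

Intake rate on the current diet: R = (0.064×4.9 + 0.088×8.7 + 0.0118×10) / (1 + 0.064×3.1 + 0.088×12 + 0.0118×9.6) = 1.197/2.368 = 0.5056 kJ/s.
Profitability of E: 4.7/7.7 = 0.6104 kJ/s.
0.6104 > 0.5056, so adding E raises the average — include it.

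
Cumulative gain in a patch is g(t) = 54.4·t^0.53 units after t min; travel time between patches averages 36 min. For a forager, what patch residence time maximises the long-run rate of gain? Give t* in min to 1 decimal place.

By the marginal value theorem, leave when the instantaneous gain rate g'(t) equals the habitat-wide average g(t)/(T + t).
g'(t) = 0.53·54.4·t^-0.47. Setting 0.53·54.4·t^-0.47 = 54.4·t^0.53/(36+t) gives 0.53(36+t) = t, so 0.47·t = 0.53×36.
t* = 0.53×36/0.47 = 40.6 min.

40.6 min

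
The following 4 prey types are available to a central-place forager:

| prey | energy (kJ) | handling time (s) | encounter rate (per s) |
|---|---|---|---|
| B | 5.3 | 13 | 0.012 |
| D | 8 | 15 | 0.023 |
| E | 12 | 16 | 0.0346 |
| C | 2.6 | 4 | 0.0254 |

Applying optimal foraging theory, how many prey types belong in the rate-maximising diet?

Rank by E/h (kJ/s): E 0.75, C 0.65, D 0.533, B 0.408. Include each in turn until the next type's E/h falls below the running intake rate.
Rate on top 1: 0.2673. C: 0.65 > 0.2673 → include.
Rate on top 2: 0.2907. D: 0.533 > 0.2907 → include.
Rate on top 3: 0.3326. B: 0.408 > 0.3326 → include.
Optimal diet: E, C, D, B — 4 of 4 types.

4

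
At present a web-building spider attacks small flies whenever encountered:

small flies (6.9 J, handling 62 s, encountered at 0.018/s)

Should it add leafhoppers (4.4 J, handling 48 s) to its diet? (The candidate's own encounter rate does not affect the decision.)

Intake rate on the current diet: R = (0.018×6.9) / (1 + 0.018×62) = 0.1242/2.116 = 0.0587 J/s.
Profitability of leafhoppers: 4.4/48 = 0.09167 J/s.
0.09167 > 0.0587, so adding leafhoppers raises the average — include it.

Yes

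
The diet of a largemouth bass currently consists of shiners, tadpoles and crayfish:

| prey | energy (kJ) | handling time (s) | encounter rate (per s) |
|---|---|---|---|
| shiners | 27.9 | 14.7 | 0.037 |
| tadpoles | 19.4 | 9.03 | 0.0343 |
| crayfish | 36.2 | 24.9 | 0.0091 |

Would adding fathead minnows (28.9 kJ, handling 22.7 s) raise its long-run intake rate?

Yes

Intake rate on the current diet: R = (0.037×27.9 + 0.0343×19.4 + 0.0091×36.2) / (1 + 0.037×14.7 + 0.0343×9.03 + 0.0091×24.9) = 2.027/2.08 = 0.9745 kJ/s.
fathead minnows: E/h = 28.9/22.7 = 1.273 kJ/s.
Since 1.273 > R, including fathead minnows increases the long-run rate.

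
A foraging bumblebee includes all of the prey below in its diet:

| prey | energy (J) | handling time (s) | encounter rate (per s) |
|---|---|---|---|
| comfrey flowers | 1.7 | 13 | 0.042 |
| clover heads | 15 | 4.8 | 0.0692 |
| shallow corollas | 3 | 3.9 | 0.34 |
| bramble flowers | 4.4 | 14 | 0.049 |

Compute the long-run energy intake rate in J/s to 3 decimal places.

0.603 J/s

R = Σλ_iE_i / (1 + Σλ_ih_i)
Numerator: 0.042×1.7 + 0.0692×15 + 0.34×3 + 0.049×4.4 = 2.345
Denominator: 1 + 0.042×13 + 0.0692×4.8 + 0.34×3.9 + 0.049×14 = 3.89
R = 2.345/3.89 = 0.6028 J/s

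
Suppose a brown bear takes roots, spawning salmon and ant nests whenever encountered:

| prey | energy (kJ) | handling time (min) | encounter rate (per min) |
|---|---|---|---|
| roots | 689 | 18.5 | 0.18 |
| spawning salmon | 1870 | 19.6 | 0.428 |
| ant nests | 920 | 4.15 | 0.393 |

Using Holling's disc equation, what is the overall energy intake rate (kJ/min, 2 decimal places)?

89.61 kJ/min

R = (0.18×689 + 0.428×1870 + 0.393×920) / (1 + 0.18×18.5 + 0.428×19.6 + 0.393×4.15) = 1286/14.35 = 89.61 kJ/min.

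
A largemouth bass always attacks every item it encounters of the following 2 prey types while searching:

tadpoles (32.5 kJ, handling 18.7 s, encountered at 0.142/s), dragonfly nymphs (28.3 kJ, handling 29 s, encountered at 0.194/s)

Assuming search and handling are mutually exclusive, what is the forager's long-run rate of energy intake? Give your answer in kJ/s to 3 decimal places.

1.089 kJ/s

R = (0.142×32.5 + 0.194×28.3) / (1 + 0.142×18.7 + 0.194×29) = 10.11/9.281 = 1.089 kJ/s.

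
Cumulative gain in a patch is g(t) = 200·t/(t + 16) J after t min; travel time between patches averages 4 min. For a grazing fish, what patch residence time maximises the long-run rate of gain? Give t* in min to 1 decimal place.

8.0 min

Optimal t* satisfies g'(t*) = g(t*)/(T + t*).
g'(t) = 200·16/(t + 16)². Setting 200·16/(t+16)² = 200t/[(t+16)(4+t)] gives 16(4+t) = t(t+16), so t² = 16×4 = 64.
t* = √64 = 8 min.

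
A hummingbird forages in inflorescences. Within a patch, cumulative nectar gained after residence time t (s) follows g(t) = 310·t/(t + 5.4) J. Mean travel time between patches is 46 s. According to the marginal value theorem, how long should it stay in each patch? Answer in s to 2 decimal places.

Maximise g(t)/(T+t): set derivative to zero → g'(t)(T+t) = g(t).
g'(t) = 310·5.4/(t + 5.4)². Setting 310·5.4/(t+5.4)² = 310t/[(t+5.4)(46+t)] gives 5.4(46+t) = t(t+5.4), so t² = 5.4×46 = 248.4.
t* = √248.4 = 15.76 s.

15.76 s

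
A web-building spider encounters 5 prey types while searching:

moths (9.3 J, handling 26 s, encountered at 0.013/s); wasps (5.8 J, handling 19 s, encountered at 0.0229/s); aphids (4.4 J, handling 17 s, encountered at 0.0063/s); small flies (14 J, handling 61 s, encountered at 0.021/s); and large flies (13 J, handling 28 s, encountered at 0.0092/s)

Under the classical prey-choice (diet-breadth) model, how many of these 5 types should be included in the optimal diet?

5

Profitabilities (E/h, J/s): large flies 0.464, moths 0.358, wasps 0.305, aphids 0.259, small flies 0.23. Add prey in this order while the next type's profitability exceeds the intake rate on those already taken.
Rate on top 1: 0.0951. moths: 0.358 > 0.0951 → include.
Rate on top 2: 0.1507. wasps: 0.305 > 0.1507 → include.
Rate on top 3: 0.1838. aphids: 0.259 > 0.1838 → include.
Rate on top 4: 0.1876. small flies: 0.23 > 0.1876 → include.
Optimal diet: large flies, moths, wasps, aphids, small flies — 5 of 5 types.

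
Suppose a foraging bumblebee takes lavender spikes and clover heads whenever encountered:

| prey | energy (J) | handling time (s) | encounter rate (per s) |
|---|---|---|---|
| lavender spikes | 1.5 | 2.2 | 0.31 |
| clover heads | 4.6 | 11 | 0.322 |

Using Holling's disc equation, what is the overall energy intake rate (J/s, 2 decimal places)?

Energy encountered per unit search time: 0.31×1.5 + 0.322×4.6 = 1.946 J/s.
Handling time per unit search time: 0.31×2.2 + 0.322×11 = 4.224.
Rate = 1.946/(1 + 4.224) = 0.3725 J/s.

0.37 J/s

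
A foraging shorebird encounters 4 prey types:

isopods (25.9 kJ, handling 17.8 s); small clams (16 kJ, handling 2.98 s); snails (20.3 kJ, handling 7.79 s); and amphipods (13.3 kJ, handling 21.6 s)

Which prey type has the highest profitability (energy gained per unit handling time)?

small clams

In descending order of E/h:
small clams: 16/2.98 = 5.37 kJ/s
snails: 20.3/7.79 = 2.61 kJ/s
isopods: 25.9/17.8 = 1.46 kJ/s
amphipods: 13.3/21.6 = 0.616 kJ/s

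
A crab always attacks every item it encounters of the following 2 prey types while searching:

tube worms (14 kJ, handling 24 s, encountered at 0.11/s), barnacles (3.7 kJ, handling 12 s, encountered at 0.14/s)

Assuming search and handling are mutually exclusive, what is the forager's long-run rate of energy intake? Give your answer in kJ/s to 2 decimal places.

R = (0.11×14 + 0.14×3.7) / (1 + 0.11×24 + 0.14×12) = 2.058/5.32 = 0.3868 kJ/s.

0.39 kJ/s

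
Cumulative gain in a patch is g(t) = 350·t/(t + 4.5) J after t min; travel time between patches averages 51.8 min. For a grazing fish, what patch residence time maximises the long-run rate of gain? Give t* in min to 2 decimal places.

Optimal t* satisfies g'(t*) = g(t*)/(T + t*).
g'(t) = 350·4.5/(t + 4.5)². Setting 350·4.5/(t+4.5)² = 350t/[(t+4.5)(51.8+t)] gives 4.5(51.8+t) = t(t+4.5), so t² = 4.5×51.8 = 233.1.
t* = √233.1 = 15.27 min.

15.27 min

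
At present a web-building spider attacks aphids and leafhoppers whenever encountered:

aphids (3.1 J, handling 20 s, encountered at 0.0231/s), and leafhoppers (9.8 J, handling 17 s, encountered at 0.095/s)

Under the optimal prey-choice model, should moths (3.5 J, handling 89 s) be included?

No

Current rate: (0.0231×3.1 + 0.095×9.8)/(1 + 0.0231×20 + 0.095×17) = 0.3258 J/s.
Profitability of moths: 3.5/89 = 0.03933 J/s.
Since 0.03933 < R, time spent handling moths is better spent searching.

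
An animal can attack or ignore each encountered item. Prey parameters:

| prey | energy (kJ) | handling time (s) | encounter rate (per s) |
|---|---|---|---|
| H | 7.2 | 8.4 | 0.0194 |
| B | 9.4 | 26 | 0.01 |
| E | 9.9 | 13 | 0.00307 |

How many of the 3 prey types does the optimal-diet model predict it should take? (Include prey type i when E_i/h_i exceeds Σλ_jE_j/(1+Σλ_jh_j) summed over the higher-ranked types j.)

Profitabilities (E/h, kJ/s): H 0.857, E 0.762, B 0.362. Add prey in this order while the next type's profitability exceeds the intake rate on those already taken.
Rate on top 1: 0.1201. E: 0.762 > 0.1201 → include.
Rate on top 2: 0.1414. B: 0.362 > 0.1414 → include.
Optimal diet: H, E, B — 3 of 3 types.

3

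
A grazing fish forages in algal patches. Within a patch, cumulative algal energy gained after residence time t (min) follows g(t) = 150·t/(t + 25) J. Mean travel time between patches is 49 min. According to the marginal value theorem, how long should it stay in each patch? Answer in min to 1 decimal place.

35.0 min

Maximise g(t)/(T+t): set derivative to zero → g'(t)(T+t) = g(t).
g'(t) = 150·25/(t + 25)². Setting 150·25/(t+25)² = 150t/[(t+25)(49+t)] gives 25(49+t) = t(t+25), so t² = 25×49 = 1225.
t* = √1225 = 35 min.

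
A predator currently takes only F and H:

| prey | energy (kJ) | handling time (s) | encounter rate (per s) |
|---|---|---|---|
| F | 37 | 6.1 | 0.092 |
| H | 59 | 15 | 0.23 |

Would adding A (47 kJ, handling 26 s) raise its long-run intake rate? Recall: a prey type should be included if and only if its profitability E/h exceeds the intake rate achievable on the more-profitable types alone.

Current rate: (0.092×37 + 0.23×59)/(1 + 0.092×6.1 + 0.23×15) = 3.387 kJ/s.
Profitability of A: 47/26 = 1.808 kJ/s.
Since 1.808 < R, time spent handling A is better spent searching.

No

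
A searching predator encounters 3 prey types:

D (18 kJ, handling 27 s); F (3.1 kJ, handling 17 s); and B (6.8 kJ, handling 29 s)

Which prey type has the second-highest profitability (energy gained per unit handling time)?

Profitability E/h (kJ/s): D = 18/27 = 0.667, F = 3.1/17 = 0.182, B = 6.8/29 = 0.234.
Ranked: D > B > F.

B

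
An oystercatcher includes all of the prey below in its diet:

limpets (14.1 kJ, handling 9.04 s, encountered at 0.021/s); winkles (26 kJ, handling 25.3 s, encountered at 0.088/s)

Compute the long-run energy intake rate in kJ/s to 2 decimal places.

0.76 kJ/s

Energy encountered per unit search time: 0.021×14.1 + 0.088×26 = 2.584 kJ/s.
Handling time per unit search time: 0.021×9.04 + 0.088×25.3 = 2.416.
Rate = 2.584/(1 + 2.416) = 0.7564 kJ/s.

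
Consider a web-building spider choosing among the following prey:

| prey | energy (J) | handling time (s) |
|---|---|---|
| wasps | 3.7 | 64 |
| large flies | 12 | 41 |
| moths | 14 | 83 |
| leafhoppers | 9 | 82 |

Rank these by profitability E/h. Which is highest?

large flies

Profitability E/h (J/s): wasps = 3.7/64 = 0.0578, large flies = 12/41 = 0.293, moths = 14/83 = 0.169, leafhoppers = 9/82 = 0.11.
Ranked: large flies > moths > leafhoppers > wasps.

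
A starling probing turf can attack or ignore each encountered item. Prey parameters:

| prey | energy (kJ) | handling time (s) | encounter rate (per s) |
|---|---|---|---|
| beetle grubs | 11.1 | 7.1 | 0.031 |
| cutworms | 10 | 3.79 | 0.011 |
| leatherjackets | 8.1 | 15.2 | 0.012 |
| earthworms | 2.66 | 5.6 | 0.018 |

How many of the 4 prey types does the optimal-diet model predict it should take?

4

E/h in descending order: cutworms 2.64, beetle grubs 1.56, leatherjackets 0.533, earthworms 0.475 kJ/s. The optimal diet is the largest prefix of this list for which every included type satisfies E_i/h_i > R on the types above it.
Rate on top 1: 0.1056. beetle grubs: 1.56 > 0.1056 → include.
Rate on top 2: 0.3599. leatherjackets: 0.533 > 0.3599 → include.
Rate on top 3: 0.3817. earthworms: 0.475 > 0.3817 → include.
Optimal diet: cutworms, beetle grubs, leatherjackets, earthworms — 4 of 4 types.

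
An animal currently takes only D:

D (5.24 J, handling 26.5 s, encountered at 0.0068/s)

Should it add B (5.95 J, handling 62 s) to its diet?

Yes

Current rate: (0.0068×5.24)/(1 + 0.0068×26.5) = 0.03019 J/s.
B: E/h = 5.95/62 = 0.09597 J/s.
Since 0.09597 > R, including B increases the long-run rate.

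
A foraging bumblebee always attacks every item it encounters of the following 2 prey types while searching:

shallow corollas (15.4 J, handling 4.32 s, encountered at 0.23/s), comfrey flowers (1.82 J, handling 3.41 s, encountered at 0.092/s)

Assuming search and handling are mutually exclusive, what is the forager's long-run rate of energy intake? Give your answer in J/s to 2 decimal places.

R = (0.23×15.4 + 0.092×1.82) / (1 + 0.23×4.32 + 0.092×3.41) = 3.709/2.307 = 1.608 J/s.

1.61 J/s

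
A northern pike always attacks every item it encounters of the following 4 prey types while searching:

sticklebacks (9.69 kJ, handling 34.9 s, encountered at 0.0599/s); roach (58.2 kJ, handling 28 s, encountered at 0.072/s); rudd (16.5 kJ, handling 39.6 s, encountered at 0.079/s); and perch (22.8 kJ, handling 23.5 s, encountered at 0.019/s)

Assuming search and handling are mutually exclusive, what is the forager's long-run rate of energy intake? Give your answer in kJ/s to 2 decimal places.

0.75 kJ/s

Energy encountered per unit search time: 0.0599×9.69 + 0.072×58.2 + 0.079×16.5 + 0.019×22.8 = 6.508 kJ/s.
Handling time per unit search time: 0.0599×34.9 + 0.072×28 + 0.079×39.6 + 0.019×23.5 = 7.681.
Rate = 6.508/(1 + 7.681) = 0.7496 kJ/s.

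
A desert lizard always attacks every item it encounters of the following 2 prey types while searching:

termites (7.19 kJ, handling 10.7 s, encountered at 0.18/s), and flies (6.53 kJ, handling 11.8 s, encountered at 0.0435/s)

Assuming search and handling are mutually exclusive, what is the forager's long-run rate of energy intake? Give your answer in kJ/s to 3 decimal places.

Energy encountered per unit search time: 0.18×7.19 + 0.0435×6.53 = 1.578 kJ/s.
Handling time per unit search time: 0.18×10.7 + 0.0435×11.8 = 2.439.
Rate = 1.578/(1 + 2.439) = 0.4589 kJ/s.

0.459 kJ/s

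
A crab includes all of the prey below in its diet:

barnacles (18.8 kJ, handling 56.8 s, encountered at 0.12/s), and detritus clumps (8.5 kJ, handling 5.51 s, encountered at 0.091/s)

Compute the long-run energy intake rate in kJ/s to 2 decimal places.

0.36 kJ/s

R = (0.12×18.8 + 0.091×8.5) / (1 + 0.12×56.8 + 0.091×5.51) = 3.029/8.317 = 0.3642 kJ/s.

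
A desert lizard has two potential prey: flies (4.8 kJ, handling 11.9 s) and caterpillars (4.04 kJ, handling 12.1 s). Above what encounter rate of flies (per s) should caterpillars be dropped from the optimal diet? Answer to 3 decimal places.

At the threshold, the rate on flies alone equals the profitability of caterpillars: λ·4.8/(1 + λ·11.9) = 4.04/12.1 = 0.3339.
Rearranging, λ(4.8 − 0.3339×11.9) = 0.3339, so λ = 0.3339/0.8268 = 0.4038 per s.

0.404 per s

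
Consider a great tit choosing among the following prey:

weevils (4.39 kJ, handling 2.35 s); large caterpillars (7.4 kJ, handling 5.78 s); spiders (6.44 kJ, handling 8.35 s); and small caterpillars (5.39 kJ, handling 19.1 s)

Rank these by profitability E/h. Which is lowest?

In descending order of E/h:
weevils: 4.39/2.35 = 1.87 kJ/s
large caterpillars: 7.4/5.78 = 1.28 kJ/s
spiders: 6.44/8.35 = 0.771 kJ/s
small caterpillars: 5.39/19.1 = 0.282 kJ/s

small caterpillars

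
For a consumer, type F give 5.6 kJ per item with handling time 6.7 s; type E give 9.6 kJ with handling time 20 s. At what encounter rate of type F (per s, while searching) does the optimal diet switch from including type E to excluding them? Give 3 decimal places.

The zero-one rule: include type E iff E₂/h₂ > λE₁/(1+λh₁). Equality gives the switch point.
λE₁h₂ = E₂ + λE₂h₁ ⇒ λ = E₂/(E₁h₂ − E₂h₁) = 9.6/(112 − 64.32) = 0.2013 per s.

0.201 per s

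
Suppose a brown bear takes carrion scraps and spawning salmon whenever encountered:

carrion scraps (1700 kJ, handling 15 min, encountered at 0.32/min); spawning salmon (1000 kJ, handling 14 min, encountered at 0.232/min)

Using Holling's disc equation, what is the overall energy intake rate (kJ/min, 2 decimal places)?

85.76 kJ/min

R = Σλ_iE_i / (1 + Σλ_ih_i)
Numerator: 0.32×1700 + 0.232×1000 = 776
Denominator: 1 + 0.32×15 + 0.232×14 = 9.048
R = 776/9.048 = 85.76 kJ/min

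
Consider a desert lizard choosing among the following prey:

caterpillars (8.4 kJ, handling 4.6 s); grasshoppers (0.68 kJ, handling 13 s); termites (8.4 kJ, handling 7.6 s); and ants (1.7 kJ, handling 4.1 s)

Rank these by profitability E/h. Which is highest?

Profitability E/h (kJ/s): caterpillars = 8.4/4.6 = 1.83, grasshoppers = 0.68/13 = 0.0523, termites = 8.4/7.6 = 1.11, ants = 1.7/4.1 = 0.415.
Ranked: caterpillars > termites > ants > grasshoppers.

caterpillars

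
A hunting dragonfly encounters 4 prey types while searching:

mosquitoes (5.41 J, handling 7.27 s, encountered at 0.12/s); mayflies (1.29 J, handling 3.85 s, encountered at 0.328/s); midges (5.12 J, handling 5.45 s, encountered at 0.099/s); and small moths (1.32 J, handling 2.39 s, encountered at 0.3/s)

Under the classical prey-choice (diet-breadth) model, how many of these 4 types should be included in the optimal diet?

3

E/h in descending order: midges 0.939, mosquitoes 0.744, small moths 0.552, mayflies 0.335 J/s. The optimal diet is the largest prefix of this list for which every included type satisfies E_i/h_i > R on the types above it.
Rate on top 1: 0.3292. mosquitoes: 0.744 > 0.3292 → include.
Rate on top 2: 0.4793. small moths: 0.552 > 0.4793 → include.
Rate on top 3: 0.496. mayflies: 0.335 < 0.496 → exclude; stop.
Optimal diet: midges, mosquitoes, small moths — 3 of 4 types.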